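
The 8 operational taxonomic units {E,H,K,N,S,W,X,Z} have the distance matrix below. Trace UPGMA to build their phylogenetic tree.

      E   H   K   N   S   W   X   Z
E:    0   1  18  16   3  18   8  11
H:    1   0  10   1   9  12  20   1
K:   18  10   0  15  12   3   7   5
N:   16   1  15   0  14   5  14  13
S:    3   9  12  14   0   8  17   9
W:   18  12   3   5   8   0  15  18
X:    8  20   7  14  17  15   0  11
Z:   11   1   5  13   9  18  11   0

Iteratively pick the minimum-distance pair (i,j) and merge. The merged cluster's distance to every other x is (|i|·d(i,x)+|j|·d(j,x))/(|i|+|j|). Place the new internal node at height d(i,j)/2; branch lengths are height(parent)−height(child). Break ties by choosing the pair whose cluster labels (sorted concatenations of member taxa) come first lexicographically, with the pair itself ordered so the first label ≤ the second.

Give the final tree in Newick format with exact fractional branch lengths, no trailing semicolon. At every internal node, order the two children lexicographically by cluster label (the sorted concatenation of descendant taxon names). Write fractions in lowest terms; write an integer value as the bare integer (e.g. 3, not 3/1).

((((E:1/2,H:1/2):5/2,S:3):1/2,Z:7/2):89/32,(((K:3/2,W:3/2):7/2,N:5):1,X:6):9/32)

iteration 1: select E,H (d=1); attach at lengths (1/2, 1/2); label the merged cluster EH
  updated: d(EH,K)=14, d(EH,N)=17/2, d(EH,S)=6, d(EH,W)=15, d(EH,X)=14, d(EH,Z)=6
iteration 2: select K,W (d=3); attach at lengths (3/2, 3/2); label the merged cluster KW
  updated: d(EH,KW)=29/2, d(KW,N)=10, d(KW,S)=10, d(KW,X)=11, d(KW,Z)=23/2
iteration 3: select EH,S (d=6); attach at lengths (5/2, 3); label the merged cluster EHS
  updated: d(EHS,KW)=13, d(EHS,N)=31/3, d(EHS,X)=15, d(EHS,Z)=7
iteration 4: select EHS,Z (d=7); attach at lengths (1/2, 7/2); label the merged cluster EHSZ
  updated: d(EHSZ,KW)=101/8, d(EHSZ,N)=11, d(EHSZ,X)=14
iteration 5: select KW,N (d=10); attach at lengths (7/2, 5); label the merged cluster KNW
  updated: d(EHSZ,KNW)=145/12, d(KNW,X)=12
iteration 6: select KNW,X (d=12); attach at lengths (1, 6); label the merged cluster KNWX
  updated: d(EHSZ,KNWX)=201/16
iteration 7: select EHSZ,KNWX (d=201/16); attach at lengths (89/32, 9/32); label the merged cluster EHKNSWXZ
final tree: ((((E:1/2,H:1/2):5/2,S:3):1/2,Z:7/2):89/32,(((K:3/2,W:3/2):7/2,N:5):1,X:6):9/32)
total length: 513/16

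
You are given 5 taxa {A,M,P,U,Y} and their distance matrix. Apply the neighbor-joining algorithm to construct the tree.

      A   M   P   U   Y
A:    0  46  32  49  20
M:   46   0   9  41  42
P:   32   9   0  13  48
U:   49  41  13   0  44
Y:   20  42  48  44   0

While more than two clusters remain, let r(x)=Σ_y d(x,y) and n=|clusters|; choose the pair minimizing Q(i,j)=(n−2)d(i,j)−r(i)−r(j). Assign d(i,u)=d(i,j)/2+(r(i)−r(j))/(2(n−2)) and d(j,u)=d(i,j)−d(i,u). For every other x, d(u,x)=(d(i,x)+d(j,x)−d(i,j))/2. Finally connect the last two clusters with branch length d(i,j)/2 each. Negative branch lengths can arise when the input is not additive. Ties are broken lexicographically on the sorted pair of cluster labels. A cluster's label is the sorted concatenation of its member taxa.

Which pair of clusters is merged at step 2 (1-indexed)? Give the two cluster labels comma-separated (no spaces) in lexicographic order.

AY,U

1. join A+Y (d=20, Q=-241) ⇒ AY; edges |A|=53/6, |Y|=67/6
  updated: d(AY,M)=34, d(AY,P)=30, d(AY,U)=73/2
2. join AY+U (d=73/2, Q=-118) ⇒ AUY; edges |AY|=83/4, |U|=63/4
  updated: d(AUY,M)=77/4, d(AUY,P)=13/4
3. join AUY+M (d=77/4, Q=-63/2) ⇒ AMUY; edges |AUY|=27/4, |M|=25/2
  updated: d(AMUY,P)=-7/2
4. join AMUY+P (d=-7/2) ⇒ AMPUY; edges |AMUY|=-7/4, |P|=-7/4
final tree: ((((A:53/6,Y:67/6):83/4,U:63/4):27/4,M:25/2):-7/4,P:-7/4)
total length: 289/4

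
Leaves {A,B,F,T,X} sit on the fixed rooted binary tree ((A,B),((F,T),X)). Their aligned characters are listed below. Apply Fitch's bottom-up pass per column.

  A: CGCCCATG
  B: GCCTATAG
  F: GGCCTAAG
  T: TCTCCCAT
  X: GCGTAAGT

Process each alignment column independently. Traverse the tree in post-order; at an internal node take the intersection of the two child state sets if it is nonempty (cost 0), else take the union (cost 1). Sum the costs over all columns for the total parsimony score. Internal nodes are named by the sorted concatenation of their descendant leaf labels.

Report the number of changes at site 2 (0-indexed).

AB@0: {C} ∪ {G} = {C,G} (union, +1)
FT@0: {G} ∪ {T} = {G,T} (union, +1)
FTX@0: {G,T} ∩ {G} = {G} (intersection, +0)
ABFTX@0: {C,G} ∩ {G} = {G} (intersection, +0)
AB@1: {G} ∪ {C} = {C,G} (union, +1)
FT@1: {G} ∪ {C} = {C,G} (union, +1)
FTX@1: {C,G} ∩ {C} = {C} (intersection, +0)
ABFTX@1: {C,G} ∩ {C} = {C} (intersection, +0)
AB@2: {C} ∩ {C} = {C} (intersection, +0)
FT@2: {C} ∪ {T} = {C,T} (union, +1)
FTX@2: {C,T} ∪ {G} = {C,G,T} (union, +1)
ABFTX@2: {C} ∩ {C,G,T} = {C} (intersection, +0)
AB@3: {C} ∪ {T} = {C,T} (union, +1)
FT@3: {C} ∩ {C} = {C} (intersection, +0)
FTX@3: {C} ∪ {T} = {C,T} (union, +1)
ABFTX@3: {C,T} ∩ {C,T} = {C,T} (intersection, +0)
AB@4: {C} ∪ {A} = {A,C} (union, +1)
FT@4: {T} ∪ {C} = {C,T} (union, +1)
FTX@4: {C,T} ∪ {A} = {A,C,T} (union, +1)
ABFTX@4: {A,C} ∩ {A,C,T} = {A,C} (intersection, +0)
AB@5: {A} ∪ {T} = {A,T} (union, +1)
FT@5: {A} ∪ {C} = {A,C} (union, +1)
FTX@5: {A,C} ∩ {A} = {A} (intersection, +0)
ABFTX@5: {A,T} ∩ {A} = {A} (intersection, +0)
AB@6: {T} ∪ {A} = {A,T} (union, +1)
FT@6: {A} ∩ {A} = {A} (intersection, +0)
FTX@6: {A} ∪ {G} = {A,G} (union, +1)
ABFTX@6: {A,T} ∩ {A,G} = {A} (intersection, +0)
AB@7: {G} ∩ {G} = {G} (intersection, +0)
FT@7: {G} ∪ {T} = {G,T} (union, +1)
FTX@7: {G,T} ∩ {T} = {T} (intersection, +0)
ABFTX@7: {G} ∪ {T} = {G,T} (union, +1)
per-site changes: [2, 2, 2, 2, 3, 2, 2, 2]; total = 17

2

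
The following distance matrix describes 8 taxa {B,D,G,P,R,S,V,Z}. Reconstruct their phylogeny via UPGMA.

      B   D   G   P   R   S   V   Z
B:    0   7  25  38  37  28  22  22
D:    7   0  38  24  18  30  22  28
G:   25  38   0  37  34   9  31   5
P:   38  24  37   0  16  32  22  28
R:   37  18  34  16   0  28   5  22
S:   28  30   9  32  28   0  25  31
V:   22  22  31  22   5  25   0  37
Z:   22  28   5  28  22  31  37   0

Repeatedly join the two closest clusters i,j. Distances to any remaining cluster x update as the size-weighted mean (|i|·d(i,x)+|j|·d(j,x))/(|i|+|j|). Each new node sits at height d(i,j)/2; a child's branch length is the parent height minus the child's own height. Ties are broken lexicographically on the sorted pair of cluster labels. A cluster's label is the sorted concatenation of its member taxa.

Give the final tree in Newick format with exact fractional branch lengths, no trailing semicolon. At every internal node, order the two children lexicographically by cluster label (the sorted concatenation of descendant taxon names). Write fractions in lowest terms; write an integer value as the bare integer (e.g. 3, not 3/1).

iteration 1: select G,Z (d=5); attach at lengths (5/2, 5/2); label the merged cluster GZ
  updated: d(B,GZ)=47/2, d(D,GZ)=33, d(GZ,P)=65/2, d(GZ,R)=28, d(GZ,S)=20, d(GZ,V)=34
iteration 2: select R,V (d=5); attach at lengths (5/2, 5/2); label the merged cluster RV
  updated: d(B,RV)=59/2, d(D,RV)=20, d(GZ,RV)=31, d(P,RV)=19, d(RV,S)=53/2
iteration 3: select B,D (d=7); attach at lengths (7/2, 7/2); label the merged cluster BD
  updated: d(BD,GZ)=113/4, d(BD,P)=31, d(BD,RV)=99/4, d(BD,S)=29
iteration 4: select P,RV (d=19); attach at lengths (19/2, 7); label the merged cluster PRV
  updated: d(BD,PRV)=161/6, d(GZ,PRV)=63/2, d(PRV,S)=85/3
iteration 5: select GZ,S (d=20); attach at lengths (15/2, 10); label the merged cluster GSZ
  updated: d(BD,GSZ)=57/2, d(GSZ,PRV)=274/9
iteration 6: select BD,PRV (d=161/6); attach at lengths (119/12, 47/12); label the merged cluster BDPRV
  updated: d(BDPRV,GSZ)=89/3
iteration 7: select BDPRV,GSZ (d=89/3); attach at lengths (17/12, 29/6); label the merged cluster BDGPRSVZ
final tree: (((B:7/2,D:7/2):119/12,(P:19/2,(R:5/2,V:5/2):7):47/12):17/12,((G:5/2,Z:5/2):15/2,S:10):29/6)
total length: 853/12

(((B:7/2,D:7/2):119/12,(P:19/2,(R:5/2,V:5/2):7):47/12):17/12,((G:5/2,Z:5/2):15/2,S:10):29/6)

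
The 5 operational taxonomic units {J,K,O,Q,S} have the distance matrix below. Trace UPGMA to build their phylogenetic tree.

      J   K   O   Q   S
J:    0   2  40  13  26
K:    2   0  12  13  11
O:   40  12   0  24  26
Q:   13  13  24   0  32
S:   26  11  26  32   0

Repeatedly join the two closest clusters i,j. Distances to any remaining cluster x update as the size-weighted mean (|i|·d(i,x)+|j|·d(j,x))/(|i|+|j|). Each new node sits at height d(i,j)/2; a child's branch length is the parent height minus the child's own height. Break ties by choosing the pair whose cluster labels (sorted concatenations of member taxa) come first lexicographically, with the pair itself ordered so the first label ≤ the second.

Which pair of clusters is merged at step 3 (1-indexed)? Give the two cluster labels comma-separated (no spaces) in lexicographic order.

iteration 1: select J,K (d=2); attach at lengths (1, 1); label the merged cluster JK
  updated: d(JK,O)=26, d(JK,Q)=13, d(JK,S)=37/2
iteration 2: select JK,Q (d=13); attach at lengths (11/2, 13/2); label the merged cluster JKQ
  updated: d(JKQ,O)=76/3, d(JKQ,S)=23
iteration 3: select JKQ,S (d=23); attach at lengths (5, 23/2); label the merged cluster JKQS
  updated: d(JKQS,O)=51/2
iteration 4: select JKQS,O (d=51/2); attach at lengths (5/4, 51/4); label the merged cluster JKOQS
final tree: ((((J:1,K:1):11/2,Q:13/2):5,S:23/2):5/4,O:51/4)
total length: 89/2

JKQ,S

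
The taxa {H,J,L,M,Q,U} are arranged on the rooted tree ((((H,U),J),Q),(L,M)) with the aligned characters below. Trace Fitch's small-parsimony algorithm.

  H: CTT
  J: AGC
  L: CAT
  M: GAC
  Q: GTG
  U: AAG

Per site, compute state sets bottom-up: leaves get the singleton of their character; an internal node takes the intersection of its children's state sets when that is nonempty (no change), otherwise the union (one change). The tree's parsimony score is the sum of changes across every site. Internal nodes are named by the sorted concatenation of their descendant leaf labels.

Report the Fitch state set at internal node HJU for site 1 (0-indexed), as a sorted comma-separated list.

A,G,T

[col 0] HU: children H:{C}, U:{A} ∪→ {A,C}; cost 1
[col 0] HJU: children HU:{A,C}, J:{A} ∩→ {A}; cost 0
[col 0] HJQU: children HJU:{A}, Q:{G} ∪→ {A,G}; cost 1
[col 0] LM: children L:{C}, M:{G} ∪→ {C,G}; cost 1
[col 0] HJLMQU: children HJQU:{A,G}, LM:{C,G} ∩→ {G}; cost 0
[col 1] HU: children H:{T}, U:{A} ∪→ {A,T}; cost 1
[col 1] HJU: children HU:{A,T}, J:{G} ∪→ {A,G,T}; cost 1
[col 1] HJQU: children HJU:{A,G,T}, Q:{T} ∩→ {T}; cost 0
[col 1] LM: children L:{A}, M:{A} ∩→ {A}; cost 0
[col 1] HJLMQU: children HJQU:{T}, LM:{A} ∪→ {A,T}; cost 1
[col 2] HU: children H:{T}, U:{G} ∪→ {G,T}; cost 1
[col 2] HJU: children HU:{G,T}, J:{C} ∪→ {C,G,T}; cost 1
[col 2] HJQU: children HJU:{C,G,T}, Q:{G} ∩→ {G}; cost 0
[col 2] LM: children L:{T}, M:{C} ∪→ {C,T}; cost 1
[col 2] HJLMQU: children HJQU:{G}, LM:{C,T} ∪→ {C,G,T}; cost 1
per-site changes: [3, 3, 4]; total = 10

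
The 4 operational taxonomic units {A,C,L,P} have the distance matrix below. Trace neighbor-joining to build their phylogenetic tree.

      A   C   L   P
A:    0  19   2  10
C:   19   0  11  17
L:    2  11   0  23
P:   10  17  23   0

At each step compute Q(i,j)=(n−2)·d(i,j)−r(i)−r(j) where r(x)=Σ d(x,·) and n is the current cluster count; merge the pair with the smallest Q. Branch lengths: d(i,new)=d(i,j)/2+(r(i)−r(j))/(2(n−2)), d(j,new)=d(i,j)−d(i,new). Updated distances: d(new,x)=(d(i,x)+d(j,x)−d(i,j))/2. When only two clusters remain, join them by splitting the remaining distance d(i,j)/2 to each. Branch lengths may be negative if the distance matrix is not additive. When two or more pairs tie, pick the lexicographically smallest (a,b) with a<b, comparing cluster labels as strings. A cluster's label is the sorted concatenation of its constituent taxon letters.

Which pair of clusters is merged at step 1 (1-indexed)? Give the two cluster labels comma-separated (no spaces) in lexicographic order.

iteration 1: select A,L (d=2, Q=-63); attach at lengths (-1/4, 9/4); label the merged cluster AL
  updated: d(AL,C)=14, d(AL,P)=31/2
iteration 2: select AL,C (d=14, Q=-93/2); attach at lengths (25/4, 31/4); label the merged cluster ACL
  updated: d(ACL,P)=37/4
iteration 3: select ACL,P (d=37/4); attach at lengths (37/8, 37/8); label the merged cluster ACLP
final tree: (((A:-1/4,L:9/4):25/4,C:31/4):37/8,P:37/8)
total length: 101/4

A,L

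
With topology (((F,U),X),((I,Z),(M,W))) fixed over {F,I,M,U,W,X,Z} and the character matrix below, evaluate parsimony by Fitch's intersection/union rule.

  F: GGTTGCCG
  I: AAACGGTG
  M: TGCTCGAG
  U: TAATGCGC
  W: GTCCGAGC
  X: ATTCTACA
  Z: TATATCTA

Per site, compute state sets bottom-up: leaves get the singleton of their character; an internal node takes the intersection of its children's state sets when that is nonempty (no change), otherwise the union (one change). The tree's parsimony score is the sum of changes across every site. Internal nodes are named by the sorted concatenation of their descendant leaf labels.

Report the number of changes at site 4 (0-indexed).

3

FU@0: {G} ∪ {T} = {G,T} (union, +1)
FUX@0: {G,T} ∪ {A} = {A,G,T} (union, +1)
IZ@0: {A} ∪ {T} = {A,T} (union, +1)
MW@0: {T} ∪ {G} = {G,T} (union, +1)
IMWZ@0: {A,T} ∩ {G,T} = {T} (intersection, +0)
FIMUWXZ@0: {A,G,T} ∩ {T} = {T} (intersection, +0)
FU@1: {G} ∪ {A} = {A,G} (union, +1)
FUX@1: {A,G} ∪ {T} = {A,G,T} (union, +1)
IZ@1: {A} ∩ {A} = {A} (intersection, +0)
MW@1: {G} ∪ {T} = {G,T} (union, +1)
IMWZ@1: {A} ∪ {G,T} = {A,G,T} (union, +1)
FIMUWXZ@1: {A,G,T} ∩ {A,G,T} = {A,G,T} (intersection, +0)
FU@2: {T} ∪ {A} = {A,T} (union, +1)
FUX@2: {A,T} ∩ {T} = {T} (intersection, +0)
IZ@2: {A} ∪ {T} = {A,T} (union, +1)
MW@2: {C} ∩ {C} = {C} (intersection, +0)
IMWZ@2: {A,T} ∪ {C} = {A,C,T} (union, +1)
FIMUWXZ@2: {T} ∩ {A,C,T} = {T} (intersection, +0)
FU@3: {T} ∩ {T} = {T} (intersection, +0)
FUX@3: {T} ∪ {C} = {C,T} (union, +1)
IZ@3: {C} ∪ {A} = {A,C} (union, +1)
MW@3: {T} ∪ {C} = {C,T} (union, +1)
IMWZ@3: {A,C} ∩ {C,T} = {C} (intersection, +0)
FIMUWXZ@3: {C,T} ∩ {C} = {C} (intersection, +0)
FU@4: {G} ∩ {G} = {G} (intersection, +0)
FUX@4: {G} ∪ {T} = {G,T} (union, +1)
IZ@4: {G} ∪ {T} = {G,T} (union, +1)
MW@4: {C} ∪ {G} = {C,G} (union, +1)
IMWZ@4: {G,T} ∩ {C,G} = {G} (intersection, +0)
FIMUWXZ@4: {G,T} ∩ {G} = {G} (intersection, +0)
FU@5: {C} ∩ {C} = {C} (intersection, +0)
FUX@5: {C} ∪ {A} = {A,C} (union, +1)
IZ@5: {G} ∪ {C} = {C,G} (union, +1)
MW@5: {G} ∪ {A} = {A,G} (union, +1)
IMWZ@5: {C,G} ∩ {A,G} = {G} (intersection, +0)
FIMUWXZ@5: {A,C} ∪ {G} = {A,C,G} (union, +1)
FU@6: {C} ∪ {G} = {C,G} (union, +1)
FUX@6: {C,G} ∩ {C} = {C} (intersection, +0)
IZ@6: {T} ∩ {T} = {T} (intersection, +0)
MW@6: {A} ∪ {G} = {A,G} (union, +1)
IMWZ@6: {T} ∪ {A,G} = {A,G,T} (union, +1)
FIMUWXZ@6: {C} ∪ {A,G,T} = {A,C,G,T} (union, +1)
FU@7: {G} ∪ {C} = {C,G} (union, +1)
FUX@7: {C,G} ∪ {A} = {A,C,G} (union, +1)
IZ@7: {G} ∪ {A} = {A,G} (union, +1)
MW@7: {G} ∪ {C} = {C,G} (union, +1)
IMWZ@7: {A,G} ∩ {C,G} = {G} (intersection, +0)
FIMUWXZ@7: {A,C,G} ∩ {G} = {G} (intersection, +0)
per-site changes: [4, 4, 3, 3, 3, 4, 4, 4]; total = 29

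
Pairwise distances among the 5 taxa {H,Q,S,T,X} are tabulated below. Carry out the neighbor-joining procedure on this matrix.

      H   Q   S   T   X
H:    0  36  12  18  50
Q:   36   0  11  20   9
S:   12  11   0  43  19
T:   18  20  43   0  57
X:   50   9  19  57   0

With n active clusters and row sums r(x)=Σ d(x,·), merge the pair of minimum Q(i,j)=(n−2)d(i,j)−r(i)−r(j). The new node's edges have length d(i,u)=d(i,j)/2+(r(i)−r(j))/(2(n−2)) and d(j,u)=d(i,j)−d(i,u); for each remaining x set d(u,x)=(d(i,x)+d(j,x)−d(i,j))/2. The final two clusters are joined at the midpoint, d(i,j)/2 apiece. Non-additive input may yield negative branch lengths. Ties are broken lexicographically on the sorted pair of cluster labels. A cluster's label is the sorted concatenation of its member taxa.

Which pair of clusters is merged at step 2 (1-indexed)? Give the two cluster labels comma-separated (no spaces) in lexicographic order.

1. join H+T (d=18, Q=-200) ⇒ HT; edges |H|=16/3, |T|=38/3
  updated: d(HT,Q)=19, d(HT,S)=37/2, d(HT,X)=89/2
2. join HT+S (d=37/2, Q=-187/2) ⇒ HST; edges |HT|=141/8, |S|=7/8
  updated: d(HST,Q)=23/4, d(HST,X)=45/2
3. join HST+Q (d=23/4, Q=-149/4) ⇒ HQST; edges |HST|=77/8, |Q|=-31/8
  updated: d(HQST,X)=103/8
4. join HQST+X (d=103/8) ⇒ HQSTX; edges |HQST|=103/16, |X|=103/16
final tree: ((((H:16/3,T:38/3):141/8,S:7/8):77/8,Q:-31/8):103/16,X:103/16)
total length: 441/8

HT,S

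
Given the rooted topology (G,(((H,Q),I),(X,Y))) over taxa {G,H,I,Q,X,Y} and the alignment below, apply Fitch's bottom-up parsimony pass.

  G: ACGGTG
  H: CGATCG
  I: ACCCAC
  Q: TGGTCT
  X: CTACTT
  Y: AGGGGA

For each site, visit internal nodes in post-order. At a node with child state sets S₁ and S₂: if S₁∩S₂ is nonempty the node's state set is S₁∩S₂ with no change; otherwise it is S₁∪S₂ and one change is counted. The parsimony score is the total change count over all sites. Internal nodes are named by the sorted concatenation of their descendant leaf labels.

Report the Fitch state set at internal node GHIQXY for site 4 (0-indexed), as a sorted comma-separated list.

site 0, node HQ: H={C} ∪ Q={T} → {C,T} (+1)
site 0, node HIQ: HQ={C,T} ∪ I={A} → {A,C,T} (+1)
site 0, node XY: X={C} ∪ Y={A} → {A,C} (+1)
site 0, node HIQXY: HIQ={A,C,T} ∩ XY={A,C} → {A,C} (+0)
site 0, node GHIQXY: G={A} ∩ HIQXY={A,C} → {A} (+0)
site 1, node HQ: H={G} ∩ Q={G} → {G} (+0)
site 1, node HIQ: HQ={G} ∪ I={C} → {C,G} (+1)
site 1, node XY: X={T} ∪ Y={G} → {G,T} (+1)
site 1, node HIQXY: HIQ={C,G} ∩ XY={G,T} → {G} (+0)
site 1, node GHIQXY: G={C} ∪ HIQXY={G} → {C,G} (+1)
site 2, node HQ: H={A} ∪ Q={G} → {A,G} (+1)
site 2, node HIQ: HQ={A,G} ∪ I={C} → {A,C,G} (+1)
site 2, node XY: X={A} ∪ Y={G} → {A,G} (+1)
site 2, node HIQXY: HIQ={A,C,G} ∩ XY={A,G} → {A,G} (+0)
site 2, node GHIQXY: G={G} ∩ HIQXY={A,G} → {G} (+0)
site 3, node HQ: H={T} ∩ Q={T} → {T} (+0)
site 3, node HIQ: HQ={T} ∪ I={C} → {C,T} (+1)
site 3, node XY: X={C} ∪ Y={G} → {C,G} (+1)
site 3, node HIQXY: HIQ={C,T} ∩ XY={C,G} → {C} (+0)
site 3, node GHIQXY: G={G} ∪ HIQXY={C} → {C,G} (+1)
site 4, node HQ: H={C} ∩ Q={C} → {C} (+0)
site 4, node HIQ: HQ={C} ∪ I={A} → {A,C} (+1)
site 4, node XY: X={T} ∪ Y={G} → {G,T} (+1)
site 4, node HIQXY: HIQ={A,C} ∪ XY={G,T} → {A,C,G,T} (+1)
site 4, node GHIQXY: G={T} ∩ HIQXY={A,C,G,T} → {T} (+0)
site 5, node HQ: H={G} ∪ Q={T} → {G,T} (+1)
site 5, node HIQ: HQ={G,T} ∪ I={C} → {C,G,T} (+1)
site 5, node XY: X={T} ∪ Y={A} → {A,T} (+1)
site 5, node HIQXY: HIQ={C,G,T} ∩ XY={A,T} → {T} (+0)
site 5, node GHIQXY: G={G} ∪ HIQXY={T} → {G,T} (+1)
per-site changes: [3, 3, 3, 3, 3, 4]; total = 19

T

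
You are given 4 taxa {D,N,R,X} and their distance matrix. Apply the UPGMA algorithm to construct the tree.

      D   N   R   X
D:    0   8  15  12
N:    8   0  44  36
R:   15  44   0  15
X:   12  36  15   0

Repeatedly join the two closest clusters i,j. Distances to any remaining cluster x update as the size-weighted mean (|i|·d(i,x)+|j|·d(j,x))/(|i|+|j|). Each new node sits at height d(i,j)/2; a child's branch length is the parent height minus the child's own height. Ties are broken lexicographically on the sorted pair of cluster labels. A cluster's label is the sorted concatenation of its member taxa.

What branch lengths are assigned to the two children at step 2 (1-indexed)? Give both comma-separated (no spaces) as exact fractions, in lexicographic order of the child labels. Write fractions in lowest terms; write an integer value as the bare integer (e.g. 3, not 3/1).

15/2,15/2

step 1: merge (D,N) at d=8; branch lengths D→4, N→4; new cluster DN
  updated: d(DN,R)=59/2, d(DN,X)=24
step 2: merge (R,X) at d=15; branch lengths R→15/2, X→15/2; new cluster RX
  updated: d(DN,RX)=107/4
step 3: merge (DN,RX) at d=107/4; branch lengths DN→75/8, RX→47/8; new cluster DNRX
final tree: ((D:4,N:4):75/8,(R:15/2,X:15/2):47/8)
total length: 153/4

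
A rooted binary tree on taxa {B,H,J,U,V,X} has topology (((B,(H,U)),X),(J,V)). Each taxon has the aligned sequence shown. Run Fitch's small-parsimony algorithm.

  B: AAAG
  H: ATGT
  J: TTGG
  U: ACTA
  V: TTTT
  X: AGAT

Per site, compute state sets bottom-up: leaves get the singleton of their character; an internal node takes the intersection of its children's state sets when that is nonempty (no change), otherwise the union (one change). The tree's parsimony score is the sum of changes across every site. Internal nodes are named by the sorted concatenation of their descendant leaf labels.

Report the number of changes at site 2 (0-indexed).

site 0, node HU: H={A} ∩ U={A} → {A} (+0)
site 0, node BHU: B={A} ∩ HU={A} → {A} (+0)
site 0, node BHUX: BHU={A} ∩ X={A} → {A} (+0)
site 0, node JV: J={T} ∩ V={T} → {T} (+0)
site 0, node BHJUVX: BHUX={A} ∪ JV={T} → {A,T} (+1)
site 1, node HU: H={T} ∪ U={C} → {C,T} (+1)
site 1, node BHU: B={A} ∪ HU={C,T} → {A,C,T} (+1)
site 1, node BHUX: BHU={A,C,T} ∪ X={G} → {A,C,G,T} (+1)
site 1, node JV: J={T} ∩ V={T} → {T} (+0)
site 1, node BHJUVX: BHUX={A,C,G,T} ∩ JV={T} → {T} (+0)
site 2, node HU: H={G} ∪ U={T} → {G,T} (+1)
site 2, node BHU: B={A} ∪ HU={G,T} → {A,G,T} (+1)
site 2, node BHUX: BHU={A,G,T} ∩ X={A} → {A} (+0)
site 2, node JV: J={G} ∪ V={T} → {G,T} (+1)
site 2, node BHJUVX: BHUX={A} ∪ JV={G,T} → {A,G,T} (+1)
site 3, node HU: H={T} ∪ U={A} → {A,T} (+1)
site 3, node BHU: B={G} ∪ HU={A,T} → {A,G,T} (+1)
site 3, node BHUX: BHU={A,G,T} ∩ X={T} → {T} (+0)
site 3, node JV: J={G} ∪ V={T} → {G,T} (+1)
site 3, node BHJUVX: BHUX={T} ∩ JV={G,T} → {T} (+0)
per-site changes: [1, 3, 4, 3]; total = 11

4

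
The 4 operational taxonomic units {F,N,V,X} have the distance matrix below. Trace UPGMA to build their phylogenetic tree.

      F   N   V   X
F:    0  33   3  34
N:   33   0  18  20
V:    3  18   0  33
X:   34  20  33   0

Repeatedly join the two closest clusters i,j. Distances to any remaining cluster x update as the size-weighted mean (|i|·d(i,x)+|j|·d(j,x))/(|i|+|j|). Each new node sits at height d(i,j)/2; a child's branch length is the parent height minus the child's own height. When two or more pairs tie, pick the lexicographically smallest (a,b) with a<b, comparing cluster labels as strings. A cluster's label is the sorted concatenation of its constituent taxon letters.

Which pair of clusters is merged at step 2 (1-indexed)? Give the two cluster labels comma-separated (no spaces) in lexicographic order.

N,X

step 1: merge (F,V) at d=3; branch lengths F→3/2, V→3/2; new cluster FV
  updated: d(FV,N)=51/2, d(FV,X)=67/2
step 2: merge (N,X) at d=20; branch lengths N→10, X→10; new cluster NX
  updated: d(FV,NX)=59/2
step 3: merge (FV,NX) at d=59/2; branch lengths FV→53/4, NX→19/4; new cluster FNVX
final tree: ((F:3/2,V:3/2):53/4,(N:10,X:10):19/4)
total length: 41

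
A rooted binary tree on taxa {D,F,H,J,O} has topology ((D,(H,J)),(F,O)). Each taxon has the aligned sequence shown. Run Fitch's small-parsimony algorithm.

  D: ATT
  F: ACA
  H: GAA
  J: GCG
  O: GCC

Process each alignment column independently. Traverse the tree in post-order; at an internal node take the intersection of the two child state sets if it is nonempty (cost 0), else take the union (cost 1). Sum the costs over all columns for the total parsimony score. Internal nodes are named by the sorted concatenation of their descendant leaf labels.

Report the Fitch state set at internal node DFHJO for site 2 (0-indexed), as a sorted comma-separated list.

A

site 0, node HJ: H={G} ∩ J={G} → {G} (+0)
site 0, node DHJ: D={A} ∪ HJ={G} → {A,G} (+1)
site 0, node FO: F={A} ∪ O={G} → {A,G} (+1)
site 0, node DFHJO: DHJ={A,G} ∩ FO={A,G} → {A,G} (+0)
site 1, node HJ: H={A} ∪ J={C} → {A,C} (+1)
site 1, node DHJ: D={T} ∪ HJ={A,C} → {A,C,T} (+1)
site 1, node FO: F={C} ∩ O={C} → {C} (+0)
site 1, node DFHJO: DHJ={A,C,T} ∩ FO={C} → {C} (+0)
site 2, node HJ: H={A} ∪ J={G} → {A,G} (+1)
site 2, node DHJ: D={T} ∪ HJ={A,G} → {A,G,T} (+1)
site 2, node FO: F={A} ∪ O={C} → {A,C} (+1)
site 2, node DFHJO: DHJ={A,G,T} ∩ FO={A,C} → {A} (+0)
per-site changes: [2, 2, 3]; total = 7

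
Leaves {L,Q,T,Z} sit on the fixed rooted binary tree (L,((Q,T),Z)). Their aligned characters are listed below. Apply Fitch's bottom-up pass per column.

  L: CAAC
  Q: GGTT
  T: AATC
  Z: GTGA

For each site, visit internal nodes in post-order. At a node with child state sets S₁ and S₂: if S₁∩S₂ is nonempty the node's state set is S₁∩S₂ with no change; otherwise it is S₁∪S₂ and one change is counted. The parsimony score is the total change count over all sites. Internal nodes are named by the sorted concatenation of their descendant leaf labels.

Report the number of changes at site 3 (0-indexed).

2

site 0, node QT: Q={G} ∪ T={A} → {A,G} (+1)
site 0, node QTZ: QT={A,G} ∩ Z={G} → {G} (+0)
site 0, node LQTZ: L={C} ∪ QTZ={G} → {C,G} (+1)
site 1, node QT: Q={G} ∪ T={A} → {A,G} (+1)
site 1, node QTZ: QT={A,G} ∪ Z={T} → {A,G,T} (+1)
site 1, node LQTZ: L={A} ∩ QTZ={A,G,T} → {A} (+0)
site 2, node QT: Q={T} ∩ T={T} → {T} (+0)
site 2, node QTZ: QT={T} ∪ Z={G} → {G,T} (+1)
site 2, node LQTZ: L={A} ∪ QTZ={G,T} → {A,G,T} (+1)
site 3, node QT: Q={T} ∪ T={C} → {C,T} (+1)
site 3, node QTZ: QT={C,T} ∪ Z={A} → {A,C,T} (+1)
site 3, node LQTZ: L={C} ∩ QTZ={A,C,T} → {C} (+0)
per-site changes: [2, 2, 2, 2]; total = 8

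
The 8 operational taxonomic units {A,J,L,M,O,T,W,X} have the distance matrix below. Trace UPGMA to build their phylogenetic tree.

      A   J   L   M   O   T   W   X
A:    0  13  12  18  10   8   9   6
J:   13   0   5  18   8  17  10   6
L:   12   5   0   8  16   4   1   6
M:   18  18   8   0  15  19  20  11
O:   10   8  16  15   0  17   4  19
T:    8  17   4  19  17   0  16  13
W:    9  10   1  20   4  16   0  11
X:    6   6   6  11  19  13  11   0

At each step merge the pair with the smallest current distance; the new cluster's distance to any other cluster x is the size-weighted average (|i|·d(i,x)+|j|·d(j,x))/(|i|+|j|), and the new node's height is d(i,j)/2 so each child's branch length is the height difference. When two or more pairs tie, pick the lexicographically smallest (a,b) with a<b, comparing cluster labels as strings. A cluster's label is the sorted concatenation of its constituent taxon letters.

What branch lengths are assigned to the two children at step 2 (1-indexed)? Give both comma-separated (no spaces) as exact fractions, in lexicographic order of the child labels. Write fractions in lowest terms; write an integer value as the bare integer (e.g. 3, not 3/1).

3,3

iteration 1: select L,W (d=1); attach at lengths (1/2, 1/2); label the merged cluster LW
  updated: d(A,LW)=21/2, d(J,LW)=15/2, d(LW,M)=14, d(LW,O)=10, d(LW,T)=10, d(LW,X)=17/2
iteration 2: select A,X (d=6); attach at lengths (3, 3); label the merged cluster AX
  updated: d(AX,J)=19/2, d(AX,LW)=19/2, d(AX,M)=29/2, d(AX,O)=29/2, d(AX,T)=21/2
iteration 3: select J,LW (d=15/2); attach at lengths (15/4, 13/4); label the merged cluster JLW
  updated: d(AX,JLW)=19/2, d(JLW,M)=46/3, d(JLW,O)=28/3, d(JLW,T)=37/3
iteration 4: select JLW,O (d=28/3); attach at lengths (11/12, 14/3); label the merged cluster JLOW
  updated: d(AX,JLOW)=43/4, d(JLOW,M)=61/4, d(JLOW,T)=27/2
iteration 5: select AX,T (d=21/2); attach at lengths (9/4, 21/4); label the merged cluster ATX
  updated: d(ATX,JLOW)=35/3, d(ATX,M)=16
iteration 6: select ATX,JLOW (d=35/3); attach at lengths (7/12, 7/6); label the merged cluster AJLOTWX
  updated: d(AJLOTWX,M)=109/7
iteration 7: select AJLOTWX,M (d=109/7); attach at lengths (41/21, 109/14); label the merged cluster AJLMOTWX
final tree: ((((A:3,X:3):9/4,T:21/4):7/12,((J:15/4,(L:1/2,W:1/2):13/4):11/12,O:14/3):7/6):41/21,M:109/14)
total length: 270/7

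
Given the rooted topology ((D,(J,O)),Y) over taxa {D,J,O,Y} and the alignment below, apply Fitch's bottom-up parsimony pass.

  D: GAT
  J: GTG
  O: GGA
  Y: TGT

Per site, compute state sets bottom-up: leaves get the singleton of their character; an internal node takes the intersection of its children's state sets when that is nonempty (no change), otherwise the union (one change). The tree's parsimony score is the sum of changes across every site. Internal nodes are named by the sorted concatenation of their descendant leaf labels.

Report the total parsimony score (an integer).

JO@0: {G} ∩ {G} = {G} (intersection, +0)
DJO@0: {G} ∩ {G} = {G} (intersection, +0)
DJOY@0: {G} ∪ {T} = {G,T} (union, +1)
JO@1: {T} ∪ {G} = {G,T} (union, +1)
DJO@1: {A} ∪ {G,T} = {A,G,T} (union, +1)
DJOY@1: {A,G,T} ∩ {G} = {G} (intersection, +0)
JO@2: {G} ∪ {A} = {A,G} (union, +1)
DJO@2: {T} ∪ {A,G} = {A,G,T} (union, +1)
DJOY@2: {A,G,T} ∩ {T} = {T} (intersection, +0)
per-site changes: [1, 2, 2]; total = 5

5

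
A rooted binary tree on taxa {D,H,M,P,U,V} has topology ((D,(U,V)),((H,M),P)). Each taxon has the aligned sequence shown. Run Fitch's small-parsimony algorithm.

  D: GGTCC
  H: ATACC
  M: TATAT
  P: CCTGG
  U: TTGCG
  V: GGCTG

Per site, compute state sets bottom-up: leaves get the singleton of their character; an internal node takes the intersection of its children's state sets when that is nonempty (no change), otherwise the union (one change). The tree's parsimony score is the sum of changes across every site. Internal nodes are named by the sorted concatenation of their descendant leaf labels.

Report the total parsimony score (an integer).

UV@0: {T} ∪ {G} = {G,T} (union, +1)
DUV@0: {G} ∩ {G,T} = {G} (intersection, +0)
HM@0: {A} ∪ {T} = {A,T} (union, +1)
HMP@0: {A,T} ∪ {C} = {A,C,T} (union, +1)
DHMPUV@0: {G} ∪ {A,C,T} = {A,C,G,T} (union, +1)
UV@1: {T} ∪ {G} = {G,T} (union, +1)
DUV@1: {G} ∩ {G,T} = {G} (intersection, +0)
HM@1: {T} ∪ {A} = {A,T} (union, +1)
HMP@1: {A,T} ∪ {C} = {A,C,T} (union, +1)
DHMPUV@1: {G} ∪ {A,C,T} = {A,C,G,T} (union, +1)
UV@2: {G} ∪ {C} = {C,G} (union, +1)
DUV@2: {T} ∪ {C,G} = {C,G,T} (union, +1)
HM@2: {A} ∪ {T} = {A,T} (union, +1)
HMP@2: {A,T} ∩ {T} = {T} (intersection, +0)
DHMPUV@2: {C,G,T} ∩ {T} = {T} (intersection, +0)
UV@3: {C} ∪ {T} = {C,T} (union, +1)
DUV@3: {C} ∩ {C,T} = {C} (intersection, +0)
HM@3: {C} ∪ {A} = {A,C} (union, +1)
HMP@3: {A,C} ∪ {G} = {A,C,G} (union, +1)
DHMPUV@3: {C} ∩ {A,C,G} = {C} (intersection, +0)
UV@4: {G} ∩ {G} = {G} (intersection, +0)
DUV@4: {C} ∪ {G} = {C,G} (union, +1)
HM@4: {C} ∪ {T} = {C,T} (union, +1)
HMP@4: {C,T} ∪ {G} = {C,G,T} (union, +1)
DHMPUV@4: {C,G} ∩ {C,G,T} = {C,G} (intersection, +0)
per-site changes: [4, 4, 3, 3, 3]; total = 17

17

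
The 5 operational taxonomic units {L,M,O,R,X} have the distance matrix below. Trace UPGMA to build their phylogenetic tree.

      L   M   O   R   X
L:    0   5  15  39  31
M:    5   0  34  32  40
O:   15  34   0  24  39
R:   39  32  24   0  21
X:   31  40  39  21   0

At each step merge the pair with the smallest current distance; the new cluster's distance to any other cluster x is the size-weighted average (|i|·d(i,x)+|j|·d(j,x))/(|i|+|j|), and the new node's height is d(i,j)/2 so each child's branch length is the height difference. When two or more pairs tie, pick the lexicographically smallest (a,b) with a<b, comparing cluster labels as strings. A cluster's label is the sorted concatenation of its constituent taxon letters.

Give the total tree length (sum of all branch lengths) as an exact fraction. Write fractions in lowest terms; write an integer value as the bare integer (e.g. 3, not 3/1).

713/12

iteration 1: select L,M (d=5); attach at lengths (5/2, 5/2); label the merged cluster LM
  updated: d(LM,O)=49/2, d(LM,R)=71/2, d(LM,X)=71/2
iteration 2: select R,X (d=21); attach at lengths (21/2, 21/2); label the merged cluster RX
  updated: d(LM,RX)=71/2, d(O,RX)=63/2
iteration 3: select LM,O (d=49/2); attach at lengths (39/4, 49/4); label the merged cluster LMO
  updated: d(LMO,RX)=205/6
iteration 4: select LMO,RX (d=205/6); attach at lengths (29/6, 79/12); label the merged cluster LMORX
final tree: (((L:5/2,M:5/2):39/4,O:49/4):29/6,(R:21/2,X:21/2):79/12)
total length: 713/12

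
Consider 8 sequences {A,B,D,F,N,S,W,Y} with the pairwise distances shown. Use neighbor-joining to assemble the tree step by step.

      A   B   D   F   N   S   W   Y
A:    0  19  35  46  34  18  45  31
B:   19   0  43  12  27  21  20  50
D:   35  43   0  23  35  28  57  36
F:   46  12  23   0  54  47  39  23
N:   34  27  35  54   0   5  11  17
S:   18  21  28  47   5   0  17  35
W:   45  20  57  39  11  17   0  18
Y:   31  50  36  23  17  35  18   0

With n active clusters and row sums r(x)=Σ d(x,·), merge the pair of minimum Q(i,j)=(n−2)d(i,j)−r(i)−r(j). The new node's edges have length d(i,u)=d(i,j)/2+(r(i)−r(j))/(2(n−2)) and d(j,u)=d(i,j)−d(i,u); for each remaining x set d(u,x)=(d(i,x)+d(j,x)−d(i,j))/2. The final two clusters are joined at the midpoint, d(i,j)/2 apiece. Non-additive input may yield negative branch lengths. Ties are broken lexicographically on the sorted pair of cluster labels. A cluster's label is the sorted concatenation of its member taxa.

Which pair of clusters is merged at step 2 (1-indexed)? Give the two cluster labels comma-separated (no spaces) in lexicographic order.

BF,D

step 1: merge (B,F) at d=12, Q=-364; branch lengths B→5/3, F→31/3; new cluster BF
  updated: d(A,BF)=53/2, d(BF,D)=27, d(BF,N)=69/2, d(BF,S)=28, d(BF,W)=47/2, d(BF,Y)=61/2
step 2: merge (BF,D) at d=27, Q=-253; branch lengths BF→87/10, D→183/10; new cluster BDF
  updated: d(A,BDF)=69/4, d(BDF,N)=85/4, d(BDF,S)=29/2, d(BDF,W)=107/4, d(BDF,Y)=79/4
step 3: merge (A,BDF) at d=69/4, Q=-703/4; branch lengths A→459/32, BDF→93/32; new cluster ABDF
  updated: d(ABDF,N)=19, d(ABDF,S)=61/8, d(ABDF,W)=109/4, d(ABDF,Y)=67/4
step 4: merge (ABDF,S) at d=61/8, Q=-899/8; branch lengths ABDF→77/16, S→45/16; new cluster ABDFS
  updated: d(ABDFS,N)=131/16, d(ABDFS,W)=293/16, d(ABDFS,Y)=353/16
step 5: merge (ABDFS,N) at d=131/16, Q=-547/8; branch lengths ABDFS→115/16, N→1; new cluster ABDFNS
  updated: d(ABDFNS,W)=169/16, d(ABDFNS,Y)=247/16
step 6: merge (ABDFNS,W) at d=169/16, Q=-44; branch lengths ABDFNS→4, W→105/16; new cluster ABDFNSW
  updated: d(ABDFNSW,Y)=183/16
step 7: merge (ABDFNSW,Y) at d=183/16; branch lengths ABDFNSW→183/32, Y→183/32; new cluster ABDFNSWY
final tree: (((((A:459/32,((B:5/3,F:31/3):87/10,D:183/10):93/32):77/16,S:45/16):115/16,N:1):4,W:105/16):183/32,Y:183/32)
total length: 1505/16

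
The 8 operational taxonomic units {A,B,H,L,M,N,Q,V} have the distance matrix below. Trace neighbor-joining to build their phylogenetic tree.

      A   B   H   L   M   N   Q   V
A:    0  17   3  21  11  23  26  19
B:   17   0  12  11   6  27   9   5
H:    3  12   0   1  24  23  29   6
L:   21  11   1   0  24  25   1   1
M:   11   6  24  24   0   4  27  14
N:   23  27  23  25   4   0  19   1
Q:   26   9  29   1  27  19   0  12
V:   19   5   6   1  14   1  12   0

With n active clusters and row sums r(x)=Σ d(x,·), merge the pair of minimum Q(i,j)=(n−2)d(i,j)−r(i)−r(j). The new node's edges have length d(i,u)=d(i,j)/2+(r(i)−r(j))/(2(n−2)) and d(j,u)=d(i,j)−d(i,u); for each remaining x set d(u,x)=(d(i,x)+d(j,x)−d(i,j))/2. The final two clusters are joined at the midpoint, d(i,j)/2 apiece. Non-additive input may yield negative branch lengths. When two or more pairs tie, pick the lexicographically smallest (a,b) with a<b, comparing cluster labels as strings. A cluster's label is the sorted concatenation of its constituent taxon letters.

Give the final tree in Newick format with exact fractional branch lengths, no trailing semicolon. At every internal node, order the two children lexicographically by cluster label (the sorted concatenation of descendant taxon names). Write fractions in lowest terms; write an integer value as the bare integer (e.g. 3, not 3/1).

step 1: merge (M,N) at d=4, Q=-208; branch lengths M→1, N→3; new cluster MN
  updated: d(A,MN)=15, d(B,MN)=29/2, d(H,MN)=43/2, d(L,MN)=45/2, d(MN,Q)=21, d(MN,V)=11/2
step 2: merge (A,H) at d=3, Q=-317/2; branch lengths A→87/20, H→-27/20; new cluster AH
  updated: d(AH,B)=13, d(AH,L)=19/2, d(AH,MN)=67/4, d(AH,Q)=26, d(AH,V)=11
step 3: merge (L,Q) at d=1, Q=-110; branch lengths L→-5/2, Q→7/2; new cluster LQ
  updated: d(AH,LQ)=69/4, d(B,LQ)=19/2, d(LQ,MN)=85/4, d(LQ,V)=6
step 4: merge (MN,V) at d=11/2, Q=-69; branch lengths MN→47/6, V→-7/3; new cluster MNV
  updated: d(AH,MNV)=89/8, d(B,MNV)=7, d(LQ,MNV)=87/8
step 5: merge (AH,MNV) at d=89/8, Q=-385/8; branch lengths AH→277/32, MNV→79/32; new cluster AHMNV
  updated: d(AHMNV,B)=71/16, d(AHMNV,LQ)=17/2
step 6: merge (AHMNV,B) at d=71/16, Q=-359/16; branch lengths AHMNV→55/32, B→87/32; new cluster ABHMNV
  updated: d(ABHMNV,LQ)=217/32
step 7: merge (ABHMNV,LQ) at d=217/32; branch lengths ABHMNV→217/64, LQ→217/64; new cluster ABHLMNQV
final tree: ((((A:87/20,H:-27/20):277/32,((M:1,N:3):47/6,V:-7/3):79/32):55/32,B:87/32):217/64,(L:-5/2,Q:7/2):217/64)
total length: 1147/32

((((A:87/20,H:-27/20):277/32,((M:1,N:3):47/6,V:-7/3):79/32):55/32,B:87/32):217/64,(L:-5/2,Q:7/2):217/64)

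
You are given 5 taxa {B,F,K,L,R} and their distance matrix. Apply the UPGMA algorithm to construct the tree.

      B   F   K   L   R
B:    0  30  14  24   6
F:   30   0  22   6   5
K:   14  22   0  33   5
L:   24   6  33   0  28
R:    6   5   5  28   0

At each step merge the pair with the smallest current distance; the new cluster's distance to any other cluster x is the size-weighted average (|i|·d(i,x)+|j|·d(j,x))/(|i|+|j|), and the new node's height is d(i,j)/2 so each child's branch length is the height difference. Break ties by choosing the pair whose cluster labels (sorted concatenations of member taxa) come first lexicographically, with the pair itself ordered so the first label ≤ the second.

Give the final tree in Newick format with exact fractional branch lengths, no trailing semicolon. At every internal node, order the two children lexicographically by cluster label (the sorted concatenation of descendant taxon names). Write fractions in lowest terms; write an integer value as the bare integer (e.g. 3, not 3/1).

step 1: merge (F,R) at d=5; branch lengths F→5/2, R→5/2; new cluster FR
  updated: d(B,FR)=18, d(FR,K)=27/2, d(FR,L)=17
step 2: merge (FR,K) at d=27/2; branch lengths FR→17/4, K→27/4; new cluster FKR
  updated: d(B,FKR)=50/3, d(FKR,L)=67/3
step 3: merge (B,FKR) at d=50/3; branch lengths B→25/3, FKR→19/12; new cluster BFKR
  updated: d(BFKR,L)=91/4
step 4: merge (BFKR,L) at d=91/4; branch lengths BFKR→73/24, L→91/8; new cluster BFKLR
final tree: ((B:25/3,((F:5/2,R:5/2):17/4,K:27/4):19/12):73/24,L:91/8)
total length: 121/3

((B:25/3,((F:5/2,R:5/2):17/4,K:27/4):19/12):73/24,L:91/8)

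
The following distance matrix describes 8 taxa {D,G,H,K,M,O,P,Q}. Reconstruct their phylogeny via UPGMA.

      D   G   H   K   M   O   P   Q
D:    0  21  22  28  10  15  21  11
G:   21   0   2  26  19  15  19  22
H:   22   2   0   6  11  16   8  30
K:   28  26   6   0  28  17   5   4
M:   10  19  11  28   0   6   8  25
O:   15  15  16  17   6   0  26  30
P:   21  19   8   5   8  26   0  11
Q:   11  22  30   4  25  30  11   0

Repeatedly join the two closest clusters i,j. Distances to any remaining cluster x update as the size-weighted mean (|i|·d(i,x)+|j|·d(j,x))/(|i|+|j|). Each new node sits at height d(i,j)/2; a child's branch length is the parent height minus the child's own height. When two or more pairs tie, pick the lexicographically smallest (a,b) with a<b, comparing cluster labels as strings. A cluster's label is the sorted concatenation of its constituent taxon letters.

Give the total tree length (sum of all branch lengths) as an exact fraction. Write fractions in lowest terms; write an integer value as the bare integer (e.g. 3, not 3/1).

181/4

1. join G+H (d=2) ⇒ GH; edges |G|=1, |H|=1
  updated: d(D,GH)=43/2, d(GH,K)=16, d(GH,M)=15, d(GH,O)=31/2, d(GH,P)=27/2, d(GH,Q)=26
2. join K+Q (d=4) ⇒ KQ; edges |K|=2, |Q|=2
  updated: d(D,KQ)=39/2, d(GH,KQ)=21, d(KQ,M)=53/2, d(KQ,O)=47/2, d(KQ,P)=8
3. join M+O (d=6) ⇒ MO; edges |M|=3, |O|=3
  updated: d(D,MO)=25/2, d(GH,MO)=61/4, d(KQ,MO)=25, d(MO,P)=17
4. join KQ+P (d=8) ⇒ KPQ; edges |KQ|=2, |P|=4
  updated: d(D,KPQ)=20, d(GH,KPQ)=37/2, d(KPQ,MO)=67/3
5. join D+MO (d=25/2) ⇒ DMO; edges |D|=25/4, |MO|=13/4
  updated: d(DMO,GH)=52/3, d(DMO,KPQ)=194/9
6. join DMO+GH (d=52/3) ⇒ DGHMO; edges |DMO|=29/12, |GH|=23/3
  updated: d(DGHMO,KPQ)=61/3
7. join DGHMO+KPQ (d=61/3) ⇒ DGHKMOPQ; edges |DGHMO|=3/2, |KPQ|=37/6
final tree: (((D:25/4,(M:3,O:3):13/4):29/12,(G:1,H:1):23/3):3/2,((K:2,Q:2):2,P:4):37/6)
total length: 181/4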